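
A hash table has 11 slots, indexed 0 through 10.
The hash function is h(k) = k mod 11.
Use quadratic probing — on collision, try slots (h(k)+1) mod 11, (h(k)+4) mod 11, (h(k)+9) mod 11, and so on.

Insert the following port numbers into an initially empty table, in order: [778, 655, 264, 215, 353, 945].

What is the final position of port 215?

778 hashes to 8; slot 8 is free → place at 8.
655 hashes to 6; slot 6 is free → place at 6.
264 hashes to 0; slot 0 is free → place at 0.
215 hashes to 6; 6 taken → place at 7.
353 hashes to 1; slot 1 is free → place at 1.
945 hashes to 10; slot 10 is free → place at 10.
Table: [264, 353, —, —, —, —, 655, 215, 778, —, 945]

7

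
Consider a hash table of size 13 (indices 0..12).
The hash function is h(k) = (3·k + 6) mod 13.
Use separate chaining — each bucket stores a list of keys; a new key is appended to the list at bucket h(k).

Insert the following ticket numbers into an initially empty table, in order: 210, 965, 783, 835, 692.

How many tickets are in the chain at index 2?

Insert 210: h=12, bucket 12 empty → new chain.
Insert 965: h=2, bucket 2 empty → new chain.
Insert 783: h=2, bucket 2 nonempty → append to chain.
Insert 835: h=2, bucket 2 nonempty → append to chain.
Insert 692: h=2, bucket 2 nonempty → append to chain.
Final buckets:
0: .
1: .
2: 965 -> 783 -> 835 -> 692
3: .
4: .
5: .
6: .
7: .
8: .
9: .
10: .
11: .
12: 210

4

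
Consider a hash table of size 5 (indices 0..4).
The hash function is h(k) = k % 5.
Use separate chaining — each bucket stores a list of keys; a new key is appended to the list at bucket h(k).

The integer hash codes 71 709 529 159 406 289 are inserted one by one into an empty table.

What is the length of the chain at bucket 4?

4

Insert 71: h=1, bucket 1 empty -> new chain.
Insert 709: h=4, bucket 4 empty -> new chain.
Insert 529: h=4, bucket 4 nonempty -> append to chain.
Insert 159: h=4, bucket 4 nonempty -> append to chain.
Insert 406: h=1, bucket 1 nonempty -> append to chain.
Insert 289: h=4, bucket 4 nonempty -> append to chain.
Final buckets:
0: _
1: 71 -> 406
2: _
3: _
4: 709 -> 529 -> 159 -> 289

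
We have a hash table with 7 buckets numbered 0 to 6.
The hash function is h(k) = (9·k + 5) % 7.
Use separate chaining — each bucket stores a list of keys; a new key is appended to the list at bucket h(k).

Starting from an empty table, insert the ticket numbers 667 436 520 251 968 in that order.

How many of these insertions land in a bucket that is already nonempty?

3

667 -> bucket 2
436 -> bucket 2 (collision)
520 -> bucket 2 (collision)
251 -> bucket 3
968 -> bucket 2 (collision)
Final buckets:
0: _
1: _
2: 667 -> 436 -> 520 -> 968
3: 251
4: _
5: _
6: _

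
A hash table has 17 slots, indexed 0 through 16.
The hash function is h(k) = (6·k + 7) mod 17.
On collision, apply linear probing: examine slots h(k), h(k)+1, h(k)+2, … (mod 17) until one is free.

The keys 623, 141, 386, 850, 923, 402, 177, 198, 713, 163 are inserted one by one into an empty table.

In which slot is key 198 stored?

8

623 hashes to 5; slot 5 is free => place at 5.
141 hashes to 3; slot 3 is free => place at 3.
386 hashes to 11; slot 11 is free => place at 11.
850 hashes to 7; slot 7 is free => place at 7.
923 hashes to 3; 3 taken => place at 4.
402 hashes to 5; 5 taken => place at 6.
177 hashes to 15; slot 15 is free => place at 15.
198 hashes to 5; 5,6,7 taken => place at 8.
713 hashes to 1; slot 1 is free => place at 1.
163 hashes to 16; slot 16 is free => place at 16.
Table: [∅, 713, ∅, 141, 923, 623, 402, 850, 198, ∅, ∅, 386, ∅, ∅, ∅, 177, 163]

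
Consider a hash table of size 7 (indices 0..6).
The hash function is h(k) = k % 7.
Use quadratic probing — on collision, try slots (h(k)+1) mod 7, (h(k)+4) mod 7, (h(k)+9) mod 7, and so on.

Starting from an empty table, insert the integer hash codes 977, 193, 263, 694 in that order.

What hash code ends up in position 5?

977: h=4 → slot 4
193: h=4, probe 4,5 → slot 5
263: h=4, probe 4,5,1 → slot 1
694: h=1, probe 1,2 → slot 2
Table: [-, 263, 694, -, 977, 193, -]

193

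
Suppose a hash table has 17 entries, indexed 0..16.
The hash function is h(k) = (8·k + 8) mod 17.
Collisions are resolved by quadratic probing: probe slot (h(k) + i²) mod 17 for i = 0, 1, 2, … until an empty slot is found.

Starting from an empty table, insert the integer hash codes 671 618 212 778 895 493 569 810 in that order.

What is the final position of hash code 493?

9

671 hashes to 4; slot 4 is free => place at 4.
618 hashes to 5; slot 5 is free => place at 5.
212 hashes to 4; 4,5 taken => place at 8.
778 hashes to 10; slot 10 is free => place at 10.
895 hashes to 11; slot 11 is free => place at 11.
493 hashes to 8; 8 taken => place at 9.
569 hashes to 4; 4,5,8 taken => place at 13.
810 hashes to 11; 11 taken => place at 12.
Table: [., ., ., ., 671, 618, ., ., 212, 493, 778, 895, 810, 569, ., ., .]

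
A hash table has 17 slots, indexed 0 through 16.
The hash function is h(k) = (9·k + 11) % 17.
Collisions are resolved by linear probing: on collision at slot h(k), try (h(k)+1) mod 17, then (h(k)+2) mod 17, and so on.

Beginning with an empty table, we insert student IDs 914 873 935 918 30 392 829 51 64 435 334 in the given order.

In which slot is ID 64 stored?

16

914: h=9 → slot 9
873: h=14 → slot 14
935: h=11 → slot 11
918: h=11, probe 11,12 → slot 12
30: h=9, probe 9,10 → slot 10
392: h=3 → slot 3
829: h=9, probe 9,10,11,12,13 → slot 13
51: h=11, probe 11,12,13,14,15 → slot 15
64: h=9, probe 9,10,11,12,13,14,15,16 → slot 16
435: h=16, probe 16,0 → slot 0
334: h=8 → slot 8
Table: [435, _, _, 392, _, _, _, _, 334, 914, 30, 935, 918, 829, 873, 51, 64]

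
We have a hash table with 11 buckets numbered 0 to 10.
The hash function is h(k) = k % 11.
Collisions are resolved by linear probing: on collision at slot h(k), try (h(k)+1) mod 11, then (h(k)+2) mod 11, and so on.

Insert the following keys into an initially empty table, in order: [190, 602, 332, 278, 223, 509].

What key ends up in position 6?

509

190 hashes to 3; slot 3 is free => place at 3.
602 hashes to 8; slot 8 is free => place at 8.
332 hashes to 2; slot 2 is free => place at 2.
278 hashes to 3; 3 taken => place at 4.
223 hashes to 3; 3,4 taken => place at 5.
509 hashes to 3; 3,4,5 taken => place at 6.
Table: [-, -, 332, 190, 278, 223, 509, -, 602, -, -]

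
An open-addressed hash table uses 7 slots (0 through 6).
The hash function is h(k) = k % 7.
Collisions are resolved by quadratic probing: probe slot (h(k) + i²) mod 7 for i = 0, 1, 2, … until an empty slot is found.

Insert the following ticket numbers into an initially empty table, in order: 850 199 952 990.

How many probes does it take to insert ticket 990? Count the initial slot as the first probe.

850 hashes to 3; slot 3 is free -> place at 3.
199 hashes to 3; 3 taken -> place at 4.
952 hashes to 0; slot 0 is free -> place at 0.
990 hashes to 3; 3,4,0 taken -> place at 5.
Table: [952, _, _, 850, 199, 990, _]

4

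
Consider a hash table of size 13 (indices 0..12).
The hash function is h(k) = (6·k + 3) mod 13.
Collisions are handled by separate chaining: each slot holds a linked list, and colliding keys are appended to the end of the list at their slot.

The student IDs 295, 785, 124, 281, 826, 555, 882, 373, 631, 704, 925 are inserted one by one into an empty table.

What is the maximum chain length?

3

Insert 295: h=5, bucket 5 empty -> new chain.
Insert 785: h=7, bucket 7 empty -> new chain.
Insert 124: h=6, bucket 6 empty -> new chain.
Insert 281: h=12, bucket 12 empty -> new chain.
Insert 826: h=6, bucket 6 nonempty -> append to chain.
Insert 555: h=5, bucket 5 nonempty -> append to chain.
Insert 882: h=4, bucket 4 empty -> new chain.
Insert 373: h=5, bucket 5 nonempty -> append to chain.
Insert 631: h=6, bucket 6 nonempty -> append to chain.
Insert 704: h=2, bucket 2 empty -> new chain.
Insert 925: h=2, bucket 2 nonempty -> append to chain.
Final buckets:
0: —
1: —
2: 704 -> 925
3: —
4: 882
5: 295 -> 555 -> 373
6: 124 -> 826 -> 631
7: 785
8: —
9: —
10: —
11: —
12: 281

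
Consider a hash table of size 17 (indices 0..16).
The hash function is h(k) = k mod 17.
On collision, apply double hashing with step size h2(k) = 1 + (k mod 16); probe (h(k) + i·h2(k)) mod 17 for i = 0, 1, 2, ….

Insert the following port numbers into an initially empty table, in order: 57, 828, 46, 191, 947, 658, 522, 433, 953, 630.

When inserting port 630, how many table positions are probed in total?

Insert 57: h=6, slot 6 empty → index 6.
Insert 828: h=12, slot 12 empty → index 12.
Insert 46: h=12, h2=15, slot 12 occupied → index 10.
Insert 191: h=4, slot 4 empty → index 4.
Insert 947: h=12, h2=4, slot 12 occupied → index 16.
Insert 658: h=12, h2=3, slot 12 occupied → index 15.
Insert 522: h=12, h2=11, slots 12,6 occupied → index 0.
Insert 433: h=8, slot 8 empty → index 8.
Insert 953: h=1, slot 1 empty → index 1.
Insert 630: h=1, h2=7, slots 1,8,15 occupied → index 5.
Table: [522, 953, -, -, 191, 630, 57, -, 433, -, 46, -, 828, -, -, 658, 947]

4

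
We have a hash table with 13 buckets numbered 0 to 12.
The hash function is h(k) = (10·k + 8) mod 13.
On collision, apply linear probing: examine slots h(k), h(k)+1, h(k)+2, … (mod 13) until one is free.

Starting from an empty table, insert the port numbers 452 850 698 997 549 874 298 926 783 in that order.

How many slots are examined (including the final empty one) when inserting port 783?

452 hashes to 4; slot 4 is free => place at 4.
850 hashes to 6; slot 6 is free => place at 6.
698 hashes to 7; slot 7 is free => place at 7.
997 hashes to 7; 7 taken => place at 8.
549 hashes to 12; slot 12 is free => place at 12.
874 hashes to 12; 12 taken => place at 0.
298 hashes to 11; slot 11 is free => place at 11.
926 hashes to 12; 12,0 taken => place at 1.
783 hashes to 12; 12,0,1 taken => place at 2.
Table: [874, 926, 783, ∅, 452, ∅, 850, 698, 997, ∅, ∅, 298, 549]

4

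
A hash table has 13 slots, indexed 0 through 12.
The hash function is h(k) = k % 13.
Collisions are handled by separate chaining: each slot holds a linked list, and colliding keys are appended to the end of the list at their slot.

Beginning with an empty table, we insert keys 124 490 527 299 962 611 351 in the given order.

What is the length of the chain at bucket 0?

4

Insert 124: h=7, bucket 7 empty -> new chain.
Insert 490: h=9, bucket 9 empty -> new chain.
Insert 527: h=7, bucket 7 nonempty -> append to chain.
Insert 299: h=0, bucket 0 empty -> new chain.
Insert 962: h=0, bucket 0 nonempty -> append to chain.
Insert 611: h=0, bucket 0 nonempty -> append to chain.
Insert 351: h=0, bucket 0 nonempty -> append to chain.
Final buckets:
0: 299 -> 962 -> 611 -> 351
1: _
2: _
3: _
4: _
5: _
6: _
7: 124 -> 527
8: _
9: 490
10: _
11: _
12: _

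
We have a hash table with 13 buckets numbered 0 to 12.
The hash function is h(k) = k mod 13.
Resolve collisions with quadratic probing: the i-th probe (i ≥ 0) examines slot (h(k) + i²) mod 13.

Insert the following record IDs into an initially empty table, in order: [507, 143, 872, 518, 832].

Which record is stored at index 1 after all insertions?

Insert 507: h=0, slot 0 empty => index 0.
Insert 143: h=0, slot 0 occupied => index 1.
Insert 872: h=1, slot 1 occupied => index 2.
Insert 518: h=11, slot 11 empty => index 11.
Insert 832: h=0, slots 0,1 occupied => index 4.
Table: [507, 143, 872, —, 832, —, —, —, —, —, —, 518, —]

143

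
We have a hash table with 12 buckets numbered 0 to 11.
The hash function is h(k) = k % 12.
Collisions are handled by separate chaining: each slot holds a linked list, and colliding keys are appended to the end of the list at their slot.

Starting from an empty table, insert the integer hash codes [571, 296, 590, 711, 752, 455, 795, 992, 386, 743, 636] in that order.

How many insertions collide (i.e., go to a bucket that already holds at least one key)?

5

Insert 571: h=7, bucket 7 empty -> new chain.
Insert 296: h=8, bucket 8 empty -> new chain.
Insert 590: h=2, bucket 2 empty -> new chain.
Insert 711: h=3, bucket 3 empty -> new chain.
Insert 752: h=8, bucket 8 nonempty -> append to chain.
Insert 455: h=11, bucket 11 empty -> new chain.
Insert 795: h=3, bucket 3 nonempty -> append to chain.
Insert 992: h=8, bucket 8 nonempty -> append to chain.
Insert 386: h=2, bucket 2 nonempty -> append to chain.
Insert 743: h=11, bucket 11 nonempty -> append to chain.
Insert 636: h=0, bucket 0 empty -> new chain.
Final buckets:
0: 636
1: ∅
2: 590 -> 386
3: 711 -> 795
4: ∅
5: ∅
6: ∅
7: 571
8: 296 -> 752 -> 992
9: ∅
10: ∅
11: 455 -> 743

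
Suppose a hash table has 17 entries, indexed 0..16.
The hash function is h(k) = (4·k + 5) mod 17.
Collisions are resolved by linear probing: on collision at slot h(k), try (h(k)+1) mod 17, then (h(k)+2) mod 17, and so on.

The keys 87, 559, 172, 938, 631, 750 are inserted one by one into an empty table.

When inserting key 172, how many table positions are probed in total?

87: h=13 → slot 13
559: h=14 → slot 14
172: h=13, probe 13,14,15 → slot 15
938: h=0 → slot 0
631: h=13, probe 13,14,15,16 → slot 16
750: h=13, probe 13,14,15,16,0,1 → slot 1
Table: [938, 750, ., ., ., ., ., ., ., ., ., ., ., 87, 559, 172, 631]

3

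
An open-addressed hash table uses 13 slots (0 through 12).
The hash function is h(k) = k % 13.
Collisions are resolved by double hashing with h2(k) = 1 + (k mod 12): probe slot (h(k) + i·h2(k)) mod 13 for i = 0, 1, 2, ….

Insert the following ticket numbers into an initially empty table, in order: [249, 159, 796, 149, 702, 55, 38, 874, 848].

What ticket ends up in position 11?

55

249: h=2 → slot 2
159: h=3 → slot 3
796: h=3, h2=5, probe 3,8 → slot 8
149: h=6 → slot 6
702: h=0 → slot 0
55: h=3, h2=8, probe 3,11 → slot 11
38: h=12 → slot 12
874: h=3, h2=11, probe 3,1 → slot 1
848: h=3, h2=9, probe 3,12,8,4 → slot 4
Table: [702, 874, 249, 159, 848, —, 149, —, 796, —, —, 55, 38]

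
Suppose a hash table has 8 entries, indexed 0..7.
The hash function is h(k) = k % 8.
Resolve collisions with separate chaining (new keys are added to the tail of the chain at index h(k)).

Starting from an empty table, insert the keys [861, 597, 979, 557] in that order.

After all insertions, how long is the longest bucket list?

3

Insert 861: h=5, bucket 5 empty → new chain.
Insert 597: h=5, bucket 5 nonempty → append to chain.
Insert 979: h=3, bucket 3 empty → new chain.
Insert 557: h=5, bucket 5 nonempty → append to chain.
Final buckets:
0: ∅
1: ∅
2: ∅
3: 979
4: ∅
5: 861 -> 597 -> 557
6: ∅
7: ∅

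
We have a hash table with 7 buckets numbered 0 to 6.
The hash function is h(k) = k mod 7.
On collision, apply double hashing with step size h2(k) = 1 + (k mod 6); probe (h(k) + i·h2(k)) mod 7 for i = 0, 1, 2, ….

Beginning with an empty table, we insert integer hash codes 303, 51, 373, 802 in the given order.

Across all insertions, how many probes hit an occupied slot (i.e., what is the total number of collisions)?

Insert 303: h=2, slot 2 empty → index 2.
Insert 51: h=2, h2=4, slot 2 occupied → index 6.
Insert 373: h=2, h2=2, slot 2 occupied → index 4.
Insert 802: h=4, h2=5, slots 4,2 occupied → index 0.
Table: [802, ∅, 303, ∅, 373, ∅, 51]

4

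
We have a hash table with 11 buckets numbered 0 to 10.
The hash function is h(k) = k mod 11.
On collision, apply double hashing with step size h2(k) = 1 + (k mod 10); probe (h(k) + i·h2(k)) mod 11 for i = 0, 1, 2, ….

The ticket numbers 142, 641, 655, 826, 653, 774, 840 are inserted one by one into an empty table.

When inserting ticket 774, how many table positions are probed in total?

142 hashes to 10; slot 10 is free -> place at 10.
641 hashes to 3; slot 3 is free -> place at 3.
655 hashes to 6; slot 6 is free -> place at 6.
826 hashes to 1; slot 1 is free -> place at 1.
653 hashes to 4; slot 4 is free -> place at 4.
774 hashes to 4, h2=5; 4 taken -> place at 9.
840 hashes to 4, h2=1; 4 taken -> place at 5.
Table: [., 826, ., 641, 653, 840, 655, ., ., 774, 142]

2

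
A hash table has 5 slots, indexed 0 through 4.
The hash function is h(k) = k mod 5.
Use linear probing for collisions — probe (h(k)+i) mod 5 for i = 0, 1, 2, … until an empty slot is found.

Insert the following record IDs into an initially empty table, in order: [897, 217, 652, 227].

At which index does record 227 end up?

897: h=2 -> slot 2
217: h=2, probe 2,3 -> slot 3
652: h=2, probe 2,3,4 -> slot 4
227: h=2, probe 2,3,4,0 -> slot 0
Table: [227, ∅, 897, 217, 652]

0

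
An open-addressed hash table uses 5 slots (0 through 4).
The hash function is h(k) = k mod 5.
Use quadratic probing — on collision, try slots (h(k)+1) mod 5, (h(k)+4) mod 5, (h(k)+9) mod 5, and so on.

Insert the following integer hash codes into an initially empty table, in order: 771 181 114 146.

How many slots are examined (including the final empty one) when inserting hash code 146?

771 hashes to 1; slot 1 is free → place at 1.
181 hashes to 1; 1 taken → place at 2.
114 hashes to 4; slot 4 is free → place at 4.
146 hashes to 1; 1,2 taken → place at 0.
Table: [146, 771, 181, _, 114]

3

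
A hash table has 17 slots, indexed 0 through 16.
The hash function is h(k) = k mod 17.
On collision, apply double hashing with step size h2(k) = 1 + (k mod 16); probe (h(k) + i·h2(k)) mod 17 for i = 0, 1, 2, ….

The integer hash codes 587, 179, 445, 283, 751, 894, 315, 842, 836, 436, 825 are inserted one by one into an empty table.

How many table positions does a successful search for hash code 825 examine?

3

587 hashes to 9; slot 9 is free → place at 9.
179 hashes to 9, h2=4; 9 taken → place at 13.
445 hashes to 3; slot 3 is free → place at 3.
283 hashes to 11; slot 11 is free → place at 11.
751 hashes to 3, h2=16; 3 taken → place at 2.
894 hashes to 10; slot 10 is free → place at 10.
315 hashes to 9, h2=12; 9 taken → place at 4.
842 hashes to 9, h2=11; 9,3 taken → place at 14.
836 hashes to 3, h2=5; 3 taken → place at 8.
436 hashes to 11, h2=5; 11 taken → place at 16.
825 hashes to 9, h2=10; 9,2 taken → place at 12.
Table: [∅, ∅, 751, 445, 315, ∅, ∅, ∅, 836, 587, 894, 283, 825, 179, 842, ∅, 436]
Lookup 825: h=9, h2=10, probe 9,2,12 → found at 12.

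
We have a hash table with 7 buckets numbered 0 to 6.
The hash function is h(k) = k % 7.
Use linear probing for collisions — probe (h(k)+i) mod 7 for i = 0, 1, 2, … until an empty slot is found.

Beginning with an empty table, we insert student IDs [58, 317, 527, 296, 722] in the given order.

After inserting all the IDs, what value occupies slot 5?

Insert 58: h=2, slot 2 empty => index 2.
Insert 317: h=2, slot 2 occupied => index 3.
Insert 527: h=2, slots 2,3 occupied => index 4.
Insert 296: h=2, slots 2,3,4 occupied => index 5.
Insert 722: h=1, slot 1 empty => index 1.
Table: [-, 722, 58, 317, 527, 296, -]

296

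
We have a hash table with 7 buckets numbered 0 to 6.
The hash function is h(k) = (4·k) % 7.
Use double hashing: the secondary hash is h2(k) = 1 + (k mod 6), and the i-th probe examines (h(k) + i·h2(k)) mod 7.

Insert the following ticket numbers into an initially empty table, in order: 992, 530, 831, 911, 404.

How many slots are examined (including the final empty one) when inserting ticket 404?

3

992 hashes to 6; slot 6 is free → place at 6.
530 hashes to 6, h2=3; 6 taken → place at 2.
831 hashes to 6, h2=4; 6 taken → place at 3.
911 hashes to 4; slot 4 is free → place at 4.
404 hashes to 6, h2=3; 6,2 taken → place at 5.
Table: [_, _, 530, 831, 911, 404, 992]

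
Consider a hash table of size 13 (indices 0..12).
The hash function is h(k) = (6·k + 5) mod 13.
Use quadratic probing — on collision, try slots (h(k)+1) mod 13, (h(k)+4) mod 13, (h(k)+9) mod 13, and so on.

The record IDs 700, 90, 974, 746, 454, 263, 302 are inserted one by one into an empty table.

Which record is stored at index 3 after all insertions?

454

700 hashes to 6; slot 6 is free → place at 6.
90 hashes to 12; slot 12 is free → place at 12.
974 hashes to 12; 12 taken → place at 0.
746 hashes to 9; slot 9 is free → place at 9.
454 hashes to 12; 12,0 taken → place at 3.
263 hashes to 10; slot 10 is free → place at 10.
302 hashes to 10; 10 taken → place at 11.
Table: [974, —, —, 454, —, —, 700, —, —, 746, 263, 302, 90]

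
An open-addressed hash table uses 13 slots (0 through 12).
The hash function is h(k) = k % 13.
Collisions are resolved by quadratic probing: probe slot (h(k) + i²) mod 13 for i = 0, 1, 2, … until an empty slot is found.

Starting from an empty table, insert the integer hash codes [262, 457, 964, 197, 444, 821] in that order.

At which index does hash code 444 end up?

262: h=2 → slot 2
457: h=2, probe 2,3 → slot 3
964: h=2, probe 2,3,6 → slot 6
197: h=2, probe 2,3,6,11 → slot 11
444: h=2, probe 2,3,6,11,5 → slot 5
821: h=2, probe 2,3,6,11,5,1 → slot 1
Table: [., 821, 262, 457, ., 444, 964, ., ., ., ., 197, .]

5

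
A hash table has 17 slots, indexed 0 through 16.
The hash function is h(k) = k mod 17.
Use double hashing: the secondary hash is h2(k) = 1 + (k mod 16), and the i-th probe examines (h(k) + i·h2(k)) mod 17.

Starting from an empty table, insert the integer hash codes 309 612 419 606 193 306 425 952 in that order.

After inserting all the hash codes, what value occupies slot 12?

309 hashes to 3; slot 3 is free -> place at 3.
612 hashes to 0; slot 0 is free -> place at 0.
419 hashes to 11; slot 11 is free -> place at 11.
606 hashes to 11, h2=15; 11 taken -> place at 9.
193 hashes to 6; slot 6 is free -> place at 6.
306 hashes to 0, h2=3; 0,3,6,9 taken -> place at 12.
425 hashes to 0, h2=10; 0 taken -> place at 10.
952 hashes to 0, h2=9; 0,9 taken -> place at 1.
Table: [612, 952, —, 309, —, —, 193, —, —, 606, 425, 419, 306, —, —, —, —]

306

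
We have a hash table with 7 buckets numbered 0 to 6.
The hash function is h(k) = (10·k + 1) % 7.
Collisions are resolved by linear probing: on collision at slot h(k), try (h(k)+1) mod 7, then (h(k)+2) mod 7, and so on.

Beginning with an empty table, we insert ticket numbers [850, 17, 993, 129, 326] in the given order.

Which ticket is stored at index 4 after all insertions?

17

850 hashes to 3; slot 3 is free => place at 3.
17 hashes to 3; 3 taken => place at 4.
993 hashes to 5; slot 5 is free => place at 5.
129 hashes to 3; 3,4,5 taken => place at 6.
326 hashes to 6; 6 taken => place at 0.
Table: [326, -, -, 850, 17, 993, 129]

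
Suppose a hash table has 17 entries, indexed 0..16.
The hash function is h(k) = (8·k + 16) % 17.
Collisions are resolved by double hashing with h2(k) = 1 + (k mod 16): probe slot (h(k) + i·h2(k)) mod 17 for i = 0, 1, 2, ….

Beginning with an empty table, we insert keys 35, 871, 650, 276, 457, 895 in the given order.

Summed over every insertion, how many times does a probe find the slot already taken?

Insert 35: h=7, slot 7 empty → index 7.
Insert 871: h=14, slot 14 empty → index 14.
Insert 650: h=14, h2=11, slot 14 occupied → index 8.
Insert 276: h=14, h2=5, slot 14 occupied → index 2.
Insert 457: h=0, slot 0 empty → index 0.
Insert 895: h=2, h2=16, slot 2 occupied → index 1.
Table: [457, 895, 276, ., ., ., ., 35, 650, ., ., ., ., ., 871, ., .]

3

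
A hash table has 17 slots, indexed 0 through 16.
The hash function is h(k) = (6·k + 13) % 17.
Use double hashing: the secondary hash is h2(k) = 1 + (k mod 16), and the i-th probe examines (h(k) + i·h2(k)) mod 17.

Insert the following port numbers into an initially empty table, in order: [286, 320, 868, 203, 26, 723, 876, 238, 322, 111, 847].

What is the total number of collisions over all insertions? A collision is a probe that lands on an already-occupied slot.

286: h=12 -> slot 12
320: h=12, h2=1, probe 12,13 -> slot 13
868: h=2 -> slot 2
203: h=7 -> slot 7
26: h=16 -> slot 16
723: h=16, h2=4, probe 16,3 -> slot 3
876: h=16, h2=13, probe 16,12,8 -> slot 8
238: h=13, h2=15, probe 13,11 -> slot 11
322: h=7, h2=3, probe 7,10 -> slot 10
111: h=16, h2=16, probe 16,15 -> slot 15
847: h=12, h2=16, probe 12,11,10,9 -> slot 9
Table: [-, -, 868, 723, -, -, -, 203, 876, 847, 322, 238, 286, 320, -, 111, 26]

10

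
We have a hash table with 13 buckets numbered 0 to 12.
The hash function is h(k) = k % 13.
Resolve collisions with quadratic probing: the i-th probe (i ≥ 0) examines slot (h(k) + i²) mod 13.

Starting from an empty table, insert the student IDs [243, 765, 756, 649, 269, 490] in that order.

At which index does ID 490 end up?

0

Insert 243: h=9, slot 9 empty => index 9.
Insert 765: h=11, slot 11 empty => index 11.
Insert 756: h=2, slot 2 empty => index 2.
Insert 649: h=12, slot 12 empty => index 12.
Insert 269: h=9, slot 9 occupied => index 10.
Insert 490: h=9, slots 9,10 occupied => index 0.
Table: [490, _, 756, _, _, _, _, _, _, 243, 269, 765, 649]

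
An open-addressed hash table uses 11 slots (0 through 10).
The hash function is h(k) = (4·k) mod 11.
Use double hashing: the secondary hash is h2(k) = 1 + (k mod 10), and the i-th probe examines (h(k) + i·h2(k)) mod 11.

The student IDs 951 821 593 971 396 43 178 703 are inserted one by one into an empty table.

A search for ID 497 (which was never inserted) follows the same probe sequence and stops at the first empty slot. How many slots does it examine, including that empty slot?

951: h=9 -> slot 9
821: h=6 -> slot 6
593: h=7 -> slot 7
971: h=1 -> slot 1
396: h=0 -> slot 0
43: h=7, h2=4, probe 7,0,4 -> slot 4
178: h=8 -> slot 8
703: h=7, h2=4, probe 7,0,4,8,1,5 -> slot 5
Table: [396, 971, ., ., 43, 703, 821, 593, 178, 951, .]
Lookup 497: h=8, h2=8, probe 8,5,2 → slot 2 empty, not found.

3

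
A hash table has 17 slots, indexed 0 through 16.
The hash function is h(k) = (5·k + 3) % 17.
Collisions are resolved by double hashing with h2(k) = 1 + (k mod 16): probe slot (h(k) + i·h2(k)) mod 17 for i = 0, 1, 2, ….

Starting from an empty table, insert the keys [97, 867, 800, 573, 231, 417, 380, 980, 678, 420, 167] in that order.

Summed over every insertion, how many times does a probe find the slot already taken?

2

Insert 97: h=12, slot 12 empty -> index 12.
Insert 867: h=3, slot 3 empty -> index 3.
Insert 800: h=8, slot 8 empty -> index 8.
Insert 573: h=12, h2=14, slot 12 occupied -> index 9.
Insert 231: h=2, slot 2 empty -> index 2.
Insert 417: h=14, slot 14 empty -> index 14.
Insert 380: h=16, slot 16 empty -> index 16.
Insert 980: h=7, slot 7 empty -> index 7.
Insert 678: h=10, slot 10 empty -> index 10.
Insert 420: h=12, h2=5, slot 12 occupied -> index 0.
Insert 167: h=5, slot 5 empty -> index 5.
Table: [420, -, 231, 867, -, 167, -, 980, 800, 573, 678, -, 97, -, 417, -, 380]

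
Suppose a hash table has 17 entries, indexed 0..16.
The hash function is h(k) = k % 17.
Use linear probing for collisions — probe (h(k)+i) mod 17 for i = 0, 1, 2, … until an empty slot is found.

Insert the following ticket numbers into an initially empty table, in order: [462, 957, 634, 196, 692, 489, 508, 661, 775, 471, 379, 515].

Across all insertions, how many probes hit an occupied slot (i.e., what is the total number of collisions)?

9

462 hashes to 3; slot 3 is free → place at 3.
957 hashes to 5; slot 5 is free → place at 5.
634 hashes to 5; 5 taken → place at 6.
196 hashes to 9; slot 9 is free → place at 9.
692 hashes to 12; slot 12 is free → place at 12.
489 hashes to 13; slot 13 is free → place at 13.
508 hashes to 15; slot 15 is free → place at 15.
661 hashes to 15; 15 taken → place at 16.
775 hashes to 10; slot 10 is free → place at 10.
471 hashes to 12; 12,13 taken → place at 14.
379 hashes to 5; 5,6 taken → place at 7.
515 hashes to 5; 5,6,7 taken → place at 8.
Table: [-, -, -, 462, -, 957, 634, 379, 515, 196, 775, -, 692, 489, 471, 508, 661]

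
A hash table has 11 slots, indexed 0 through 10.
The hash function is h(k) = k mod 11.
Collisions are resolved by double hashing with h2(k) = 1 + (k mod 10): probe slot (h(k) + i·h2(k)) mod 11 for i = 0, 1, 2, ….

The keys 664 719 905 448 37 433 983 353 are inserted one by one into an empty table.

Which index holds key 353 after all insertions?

664: h=4 → slot 4
719: h=4, h2=10, probe 4,3 → slot 3
905: h=3, h2=6, probe 3,9 → slot 9
448: h=8 → slot 8
37: h=4, h2=8, probe 4,1 → slot 1
433: h=4, h2=4, probe 4,8,1,5 → slot 5
983: h=4, h2=4, probe 4,8,1,5,9,2 → slot 2
353: h=1, h2=4, probe 1,5,9,2,6 → slot 6
Table: [., 37, 983, 719, 664, 433, 353, ., 448, 905, .]

6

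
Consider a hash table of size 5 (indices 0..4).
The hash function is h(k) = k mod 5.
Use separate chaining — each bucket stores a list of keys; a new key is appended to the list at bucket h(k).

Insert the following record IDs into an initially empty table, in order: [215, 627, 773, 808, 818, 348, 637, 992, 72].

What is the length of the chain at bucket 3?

4

215 → bucket 0
627 → bucket 2
773 → bucket 3
808 → bucket 3 (collision)
818 → bucket 3 (collision)
348 → bucket 3 (collision)
637 → bucket 2 (collision)
992 → bucket 2 (collision)
72 → bucket 2 (collision)
Final buckets:
0: 215
1: ∅
2: 627 -> 637 -> 992 -> 72
3: 773 -> 808 -> 818 -> 348
4: ∅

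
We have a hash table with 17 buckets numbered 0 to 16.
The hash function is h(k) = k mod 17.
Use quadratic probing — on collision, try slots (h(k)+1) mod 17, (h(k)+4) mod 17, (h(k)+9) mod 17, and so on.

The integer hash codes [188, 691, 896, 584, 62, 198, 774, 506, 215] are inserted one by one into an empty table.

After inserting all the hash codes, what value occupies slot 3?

Insert 188: h=1, slot 1 empty => index 1.
Insert 691: h=11, slot 11 empty => index 11.
Insert 896: h=12, slot 12 empty => index 12.
Insert 584: h=6, slot 6 empty => index 6.
Insert 62: h=11, slots 11,12 occupied => index 15.
Insert 198: h=11, slots 11,12,15 occupied => index 3.
Insert 774: h=9, slot 9 empty => index 9.
Insert 506: h=13, slot 13 empty => index 13.
Insert 215: h=11, slots 11,12,15,3 occupied => index 10.
Table: [∅, 188, ∅, 198, ∅, ∅, 584, ∅, ∅, 774, 215, 691, 896, 506, ∅, 62, ∅]

198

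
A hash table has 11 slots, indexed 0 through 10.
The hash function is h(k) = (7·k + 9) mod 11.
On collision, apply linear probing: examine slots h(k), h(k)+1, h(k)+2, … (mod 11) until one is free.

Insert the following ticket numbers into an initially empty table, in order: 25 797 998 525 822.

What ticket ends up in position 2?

25 hashes to 8; slot 8 is free → place at 8.
797 hashes to 0; slot 0 is free → place at 0.
998 hashes to 10; slot 10 is free → place at 10.
525 hashes to 10; 10,0 taken → place at 1.
822 hashes to 10; 10,0,1 taken → place at 2.
Table: [797, 525, 822, -, -, -, -, -, 25, -, 998]

822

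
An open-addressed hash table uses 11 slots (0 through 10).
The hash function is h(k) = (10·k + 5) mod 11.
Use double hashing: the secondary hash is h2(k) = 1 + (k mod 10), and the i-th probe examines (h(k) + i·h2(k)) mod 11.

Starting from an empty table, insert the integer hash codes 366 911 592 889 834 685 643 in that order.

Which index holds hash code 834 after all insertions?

1

366 hashes to 2; slot 2 is free => place at 2.
911 hashes to 7; slot 7 is free => place at 7.
592 hashes to 7, h2=3; 7 taken => place at 10.
889 hashes to 7, h2=10; 7 taken => place at 6.
834 hashes to 7, h2=5; 7 taken => place at 1.
685 hashes to 2, h2=6; 2 taken => place at 8.
643 hashes to 0; slot 0 is free => place at 0.
Table: [643, 834, 366, —, —, —, 889, 911, 685, —, 592]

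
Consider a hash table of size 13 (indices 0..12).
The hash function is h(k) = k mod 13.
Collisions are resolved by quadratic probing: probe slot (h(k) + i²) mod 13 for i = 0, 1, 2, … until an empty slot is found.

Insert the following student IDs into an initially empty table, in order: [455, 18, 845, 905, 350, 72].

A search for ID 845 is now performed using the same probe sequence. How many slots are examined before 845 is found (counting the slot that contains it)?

2

Insert 455: h=0, slot 0 empty => index 0.
Insert 18: h=5, slot 5 empty => index 5.
Insert 845: h=0, slot 0 occupied => index 1.
Insert 905: h=8, slot 8 empty => index 8.
Insert 350: h=12, slot 12 empty => index 12.
Insert 72: h=7, slot 7 empty => index 7.
Table: [455, 845, _, _, _, 18, _, 72, 905, _, _, _, 350]
Lookup 845: h=0, probe 0,1 → found at 1.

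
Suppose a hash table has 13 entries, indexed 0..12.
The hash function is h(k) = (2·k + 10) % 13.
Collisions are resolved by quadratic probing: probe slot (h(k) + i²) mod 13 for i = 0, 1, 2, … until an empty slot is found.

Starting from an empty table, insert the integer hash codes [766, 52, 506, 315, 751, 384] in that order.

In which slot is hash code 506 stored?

9

Insert 766: h=8, slot 8 empty -> index 8.
Insert 52: h=10, slot 10 empty -> index 10.
Insert 506: h=8, slot 8 occupied -> index 9.
Insert 315: h=3, slot 3 empty -> index 3.
Insert 751: h=4, slot 4 empty -> index 4.
Insert 384: h=11, slot 11 empty -> index 11.
Table: [_, _, _, 315, 751, _, _, _, 766, 506, 52, 384, _]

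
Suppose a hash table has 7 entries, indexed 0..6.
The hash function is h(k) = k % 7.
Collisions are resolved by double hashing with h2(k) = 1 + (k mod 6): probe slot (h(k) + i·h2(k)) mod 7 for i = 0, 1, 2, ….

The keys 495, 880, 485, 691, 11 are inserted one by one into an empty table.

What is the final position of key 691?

Insert 495: h=5, slot 5 empty -> index 5.
Insert 880: h=5, h2=5, slot 5 occupied -> index 3.
Insert 485: h=2, slot 2 empty -> index 2.
Insert 691: h=5, h2=2, slot 5 occupied -> index 0.
Insert 11: h=4, slot 4 empty -> index 4.
Table: [691, —, 485, 880, 11, 495, —]

0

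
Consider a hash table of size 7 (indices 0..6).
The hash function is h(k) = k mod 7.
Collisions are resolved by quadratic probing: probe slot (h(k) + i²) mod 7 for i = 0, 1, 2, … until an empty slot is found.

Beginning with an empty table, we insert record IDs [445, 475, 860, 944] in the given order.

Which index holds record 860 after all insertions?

0

445 hashes to 4; slot 4 is free → place at 4.
475 hashes to 6; slot 6 is free → place at 6.
860 hashes to 6; 6 taken → place at 0.
944 hashes to 6; 6,0 taken → place at 3.
Table: [860, —, —, 944, 445, —, 475]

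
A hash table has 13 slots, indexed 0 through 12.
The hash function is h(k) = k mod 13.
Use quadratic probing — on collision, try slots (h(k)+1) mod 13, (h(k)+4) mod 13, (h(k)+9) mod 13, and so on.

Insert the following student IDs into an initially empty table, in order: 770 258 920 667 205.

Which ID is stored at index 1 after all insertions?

770 hashes to 3; slot 3 is free → place at 3.
258 hashes to 11; slot 11 is free → place at 11.
920 hashes to 10; slot 10 is free → place at 10.
667 hashes to 4; slot 4 is free → place at 4.
205 hashes to 10; 10,11 taken → place at 1.
Table: [_, 205, _, 770, 667, _, _, _, _, _, 920, 258, _]

205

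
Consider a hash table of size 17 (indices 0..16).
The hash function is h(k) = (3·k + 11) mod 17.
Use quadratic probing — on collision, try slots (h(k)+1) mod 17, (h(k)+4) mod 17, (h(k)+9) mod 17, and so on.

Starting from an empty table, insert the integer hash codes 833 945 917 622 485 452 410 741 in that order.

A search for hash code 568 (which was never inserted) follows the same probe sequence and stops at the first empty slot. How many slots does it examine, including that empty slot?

3

833: h=11 -> slot 11
945: h=7 -> slot 7
917: h=8 -> slot 8
622: h=7, probe 7,8,11,16 -> slot 16
485: h=4 -> slot 4
452: h=7, probe 7,8,11,16,6 -> slot 6
410: h=0 -> slot 0
741: h=7, probe 7,8,11,16,6,15 -> slot 15
Table: [410, -, -, -, 485, -, 452, 945, 917, -, -, 833, -, -, -, 741, 622]
Lookup 568: h=15, probe 15,16,2 → slot 2 empty, not found.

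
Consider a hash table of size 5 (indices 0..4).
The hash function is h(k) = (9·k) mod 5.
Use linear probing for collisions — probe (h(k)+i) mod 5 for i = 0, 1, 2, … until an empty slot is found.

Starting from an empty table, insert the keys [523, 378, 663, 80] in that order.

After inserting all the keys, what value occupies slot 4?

Insert 523: h=2, slot 2 empty → index 2.
Insert 378: h=2, slot 2 occupied → index 3.
Insert 663: h=2, slots 2,3 occupied → index 4.
Insert 80: h=0, slot 0 empty → index 0.
Table: [80, -, 523, 378, 663]

663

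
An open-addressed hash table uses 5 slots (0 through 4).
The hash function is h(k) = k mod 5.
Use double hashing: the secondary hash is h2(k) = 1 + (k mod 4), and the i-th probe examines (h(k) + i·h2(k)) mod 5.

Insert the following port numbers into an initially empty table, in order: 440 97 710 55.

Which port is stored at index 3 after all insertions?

710

Insert 440: h=0, slot 0 empty → index 0.
Insert 97: h=2, slot 2 empty → index 2.
Insert 710: h=0, h2=3, slot 0 occupied → index 3.
Insert 55: h=0, h2=4, slot 0 occupied → index 4.
Table: [440, -, 97, 710, 55]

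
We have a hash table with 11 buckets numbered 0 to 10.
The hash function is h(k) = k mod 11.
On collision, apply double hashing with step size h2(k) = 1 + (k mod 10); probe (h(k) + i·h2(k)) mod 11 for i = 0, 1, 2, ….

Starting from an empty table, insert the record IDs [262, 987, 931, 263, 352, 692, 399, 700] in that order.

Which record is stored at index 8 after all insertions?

262 hashes to 9; slot 9 is free → place at 9.
987 hashes to 8; slot 8 is free → place at 8.
931 hashes to 7; slot 7 is free → place at 7.
263 hashes to 10; slot 10 is free → place at 10.
352 hashes to 0; slot 0 is free → place at 0.
692 hashes to 10, h2=3; 10 taken → place at 2.
399 hashes to 3; slot 3 is free → place at 3.
700 hashes to 7, h2=1; 7,8,9,10,0 taken → place at 1.
Table: [352, 700, 692, 399, _, _, _, 931, 987, 262, 263]

987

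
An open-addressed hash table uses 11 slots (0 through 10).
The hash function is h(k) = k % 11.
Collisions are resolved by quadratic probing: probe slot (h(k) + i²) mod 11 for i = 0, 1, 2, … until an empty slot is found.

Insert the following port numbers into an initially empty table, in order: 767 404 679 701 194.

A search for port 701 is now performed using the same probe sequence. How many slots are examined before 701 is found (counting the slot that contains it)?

4

767: h=8 -> slot 8
404: h=8, probe 8,9 -> slot 9
679: h=8, probe 8,9,1 -> slot 1
701: h=8, probe 8,9,1,6 -> slot 6
194: h=7 -> slot 7
Table: [—, 679, —, —, —, —, 701, 194, 767, 404, —]
Lookup 701: h=8, probe 8,9,1,6 → found at 6.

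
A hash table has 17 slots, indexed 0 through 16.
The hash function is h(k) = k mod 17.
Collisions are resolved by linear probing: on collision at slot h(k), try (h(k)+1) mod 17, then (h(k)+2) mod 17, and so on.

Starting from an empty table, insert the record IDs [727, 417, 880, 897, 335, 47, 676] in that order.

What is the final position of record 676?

0

727: h=13 -> slot 13
417: h=9 -> slot 9
880: h=13, probe 13,14 -> slot 14
897: h=13, probe 13,14,15 -> slot 15
335: h=12 -> slot 12
47: h=13, probe 13,14,15,16 -> slot 16
676: h=13, probe 13,14,15,16,0 -> slot 0
Table: [676, —, —, —, —, —, —, —, —, 417, —, —, 335, 727, 880, 897, 47]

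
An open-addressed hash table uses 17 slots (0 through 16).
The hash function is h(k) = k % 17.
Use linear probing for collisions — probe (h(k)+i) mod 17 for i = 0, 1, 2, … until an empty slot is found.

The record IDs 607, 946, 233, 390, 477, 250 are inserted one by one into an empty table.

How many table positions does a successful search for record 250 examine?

3

607: h=12 => slot 12
946: h=11 => slot 11
233: h=12, probe 12,13 => slot 13
390: h=16 => slot 16
477: h=1 => slot 1
250: h=12, probe 12,13,14 => slot 14
Table: [-, 477, -, -, -, -, -, -, -, -, -, 946, 607, 233, 250, -, 390]
Lookup 250: h=12, probe 12,13,14 → found at 14.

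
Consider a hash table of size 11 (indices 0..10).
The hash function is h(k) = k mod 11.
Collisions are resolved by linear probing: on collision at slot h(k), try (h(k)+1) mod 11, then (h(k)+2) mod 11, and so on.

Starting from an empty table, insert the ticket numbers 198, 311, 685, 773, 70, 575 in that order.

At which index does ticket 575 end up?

7

Insert 198: h=0, slot 0 empty => index 0.
Insert 311: h=3, slot 3 empty => index 3.
Insert 685: h=3, slot 3 occupied => index 4.
Insert 773: h=3, slots 3,4 occupied => index 5.
Insert 70: h=4, slots 4,5 occupied => index 6.
Insert 575: h=3, slots 3,4,5,6 occupied => index 7.
Table: [198, -, -, 311, 685, 773, 70, 575, -, -, -]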